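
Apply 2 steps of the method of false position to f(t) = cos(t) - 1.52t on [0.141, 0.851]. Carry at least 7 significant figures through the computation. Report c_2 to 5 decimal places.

0.55664

False-position update: c = (a·f(b) − b·f(a))/(f(b) − f(a)); replace the endpoint whose sign matches f(c).
f(0.141000) = 0.775756, f(0.851000) = -0.634288
step 1: c = 0.531617, f(c) = 0.053932 > 0 → new bracket [0.531617, 0.851000]
step 2: c = 0.556645, f(c) = 0.002933 > 0 → new bracket [0.556645, 0.851000]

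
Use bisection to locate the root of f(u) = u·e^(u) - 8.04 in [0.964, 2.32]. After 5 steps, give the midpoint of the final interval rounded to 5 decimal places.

f(0.964000) = -5.512234, f(2.320000) = 15.567564 (opposite signs)
step 1: m = 1.642000, f(m) = 0.441735 > 0 → root in [0.964000, 1.642000]
step 2: m = 1.303000, f(m) = -3.244542 < 0 → root in [1.303000, 1.642000]
step 3: m = 1.472500, f(m) = -1.619721 < 0 → root in [1.472500, 1.642000]
step 4: m = 1.557250, f(m) = -0.649677 < 0 → root in [1.557250, 1.642000]
step 5: m = 1.599625, f(m) = -0.119976 < 0 → root in [1.599625, 1.642000]
Midpoint of [1.599625, 1.642000] = 1.620812

1.62081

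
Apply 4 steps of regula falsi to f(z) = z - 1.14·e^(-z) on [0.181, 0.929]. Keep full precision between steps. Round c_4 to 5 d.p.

0.61584

f(0.181000) = -0.770256, f(0.929000) = 0.478759
step 1: c = 0.642285, f(c) = 0.042543 > 0 → new bracket [0.181000, 0.642285]
step 2: c = 0.618140, f(c) = 0.003742 > 0 → new bracket [0.181000, 0.618140]
step 3: c = 0.616027, f(c) = 0.000329 > 0 → new bracket [0.181000, 0.616027]
step 4: c = 0.615841, f(c) = 0.000029 > 0 → new bracket [0.181000, 0.615841]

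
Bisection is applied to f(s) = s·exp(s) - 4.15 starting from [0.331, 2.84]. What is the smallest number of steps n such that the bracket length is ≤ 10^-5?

18

Initial width b − a = 2.84 − 0.331 = 2.509000.
After n steps the width is (b−a)/2^n; need (b−a)/2^n ≤ 10^-5.
So n ≥ log₂(2.509000/10^-5) = log₂(250900.0000) ≈ 17.9368.
Hence n = 18.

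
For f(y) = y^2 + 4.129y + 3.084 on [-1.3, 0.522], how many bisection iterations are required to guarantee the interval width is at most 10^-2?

8

Initial width b − a = 0.522 − -1.3 = 1.822000.
After n steps the width is (b−a)/2^n; need (b−a)/2^n ≤ 10^-2.
So n ≥ log₂(1.822000/10^-2) = log₂(182.2000) ≈ 7.5094.
Hence n = 8.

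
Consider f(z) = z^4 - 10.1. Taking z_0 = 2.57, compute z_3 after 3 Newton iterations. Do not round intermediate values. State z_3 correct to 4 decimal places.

1.7853

Newton update: z ← z − f(z)/f'(z).
f'(z) = 4z^3
z_0 = 2.570000: f = 33.524704, f' = 67.898372 → z_1 = 2.570000 - (33.524704)/(67.898372) = 2.076252
z_1 = 2.076252: f = 8.483180, f' = 35.801400 → z_2 = 2.076252 - (8.483180)/(35.801400) = 1.839301
z_2 = 1.839301: f = 1.344871, f' = 24.889615 → z_3 = 1.839301 - (1.344871)/(24.889615) = 1.785267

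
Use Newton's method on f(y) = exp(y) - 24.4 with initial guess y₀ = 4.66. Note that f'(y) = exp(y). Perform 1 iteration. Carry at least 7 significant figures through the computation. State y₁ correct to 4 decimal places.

3.8910

y_0 = 4.660000: f = 81.236082, f' = 105.636082 → y_1 = 4.660000 - (81.236082)/(105.636082) = 3.890982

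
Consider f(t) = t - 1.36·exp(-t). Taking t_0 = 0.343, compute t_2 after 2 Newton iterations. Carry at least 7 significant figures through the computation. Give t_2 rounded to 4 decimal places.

f'(t) = 1 + 1.36·exp(-t)
t_0 = 0.343000: f = -0.622108, f' = 1.965108 → t_1 = 0.343000 - (-0.622108)/(1.965108) = 0.659577
t_1 = 0.659577: f = -0.043638, f' = 1.703215 → t_2 = 0.659577 - (-0.043638)/(1.703215) = 0.685198

0.6852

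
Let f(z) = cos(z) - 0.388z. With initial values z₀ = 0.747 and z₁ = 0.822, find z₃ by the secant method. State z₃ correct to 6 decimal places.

1.118878

Secant update: z_(k+1) = z_k − f(z_k)·(z_k − z_(k-1))/(f(z_k) − f(z_(k-1))).
f(z_0) = 0.443894, f(z_1) = 0.361822
z_2 = 0.822000 - (0.361822)·(0.822000 - 0.747000)/(0.361822 - (0.443894)) = 1.152640; f(z_2) = -0.041148
z_3 = 1.152640 - (-0.041148)·(1.152640 - 0.822000)/(-0.041148 - (0.361822)) = 1.118878; f(z_3) = 0.002568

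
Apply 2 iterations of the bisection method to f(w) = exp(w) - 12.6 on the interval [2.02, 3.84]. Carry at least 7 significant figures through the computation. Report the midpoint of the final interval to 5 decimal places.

f(2.020000) = -5.061675, f(3.840000) = 33.925474 (opposite signs)
step 1: m = 2.930000, f(m) = 6.127630 > 0 → root in [2.020000, 2.930000]
step 2: m = 2.475000, f(m) = -0.718293 < 0 → root in [2.475000, 2.930000]
Midpoint of [2.475000, 2.930000] = 2.702500

2.70250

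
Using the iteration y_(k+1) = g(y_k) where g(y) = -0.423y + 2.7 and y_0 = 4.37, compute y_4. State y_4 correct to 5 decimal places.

y_1 = g(4.370000) = 0.851490
y_2 = g(0.851490) = 2.339820
y_3 = g(2.339820) = 1.710256
y_4 = g(1.710256) = 1.976562

1.97656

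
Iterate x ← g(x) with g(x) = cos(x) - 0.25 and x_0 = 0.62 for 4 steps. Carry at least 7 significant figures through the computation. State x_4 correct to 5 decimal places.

x_1 = g(0.620000) = 0.563878
x_2 = g(0.563878) = 0.595189
x_3 = g(0.595189) = 0.578043
x_4 = g(0.578043) = 0.587534

0.58753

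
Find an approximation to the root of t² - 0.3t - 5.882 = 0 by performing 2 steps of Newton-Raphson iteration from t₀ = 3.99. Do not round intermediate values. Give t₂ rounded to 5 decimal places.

2.59238

Newton update: t ← t − f(t)/f'(t).
f'(t) = 2t - 0.3
t_0 = 3.990000: f = 8.841100, f' = 7.680000 → t_1 = 3.990000 - (8.841100)/(7.680000) = 2.838815
t_1 = 2.838815: f = 1.325227, f' = 5.377630 → t_2 = 2.838815 - (1.325227)/(5.377630) = 2.592382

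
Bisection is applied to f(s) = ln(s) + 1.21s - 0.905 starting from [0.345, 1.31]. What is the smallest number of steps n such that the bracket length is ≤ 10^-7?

24

Initial width b − a = 1.31 − 0.345 = 0.965000.
After n steps the width is (b−a)/2^n; need (b−a)/2^n ≤ 10^-7.
So n ≥ log₂(0.965000/10^-7) = log₂(9650000.0000) ≈ 23.2021.
Hence n = 24.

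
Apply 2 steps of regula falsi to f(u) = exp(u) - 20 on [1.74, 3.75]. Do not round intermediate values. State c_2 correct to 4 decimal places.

f(1.740000) = -14.302657, f(3.750000) = 22.521082
step 1: c = 2.520701, f(c) = -7.562684 < 0 → new bracket [2.520701, 3.750000]
step 2: c = 2.829732, f(c) = -3.059085 < 0 → new bracket [2.829732, 3.750000]

2.8297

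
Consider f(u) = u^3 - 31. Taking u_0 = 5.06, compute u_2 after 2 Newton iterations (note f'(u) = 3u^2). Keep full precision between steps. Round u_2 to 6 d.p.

Newton update: u ← u − f(u)/f'(u).
u_0 = 5.060000: f = 98.554216, f' = 76.810800 → u_1 = 5.060000 - (98.554216)/(76.810800) = 3.776922
u_1 = 3.776922: f = 22.878338, f' = 42.795429 → u_2 = 3.776922 - (22.878338)/(42.795429) = 3.242325

3.242325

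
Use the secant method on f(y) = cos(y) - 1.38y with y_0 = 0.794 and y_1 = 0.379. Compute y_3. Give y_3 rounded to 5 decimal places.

f(y_0) = -0.394722, f(y_1) = 0.406015
y_2 = 0.379000 - (0.406015)·(0.379000 - 0.794000)/(0.406015 - (-0.394722)) = 0.589427; f(y_2) = 0.017851
y_3 = 0.589427 - (0.017851)·(0.589427 - 0.379000)/(0.017851 - (0.406015)) = 0.599104; f(y_3) = -0.000922

0.59910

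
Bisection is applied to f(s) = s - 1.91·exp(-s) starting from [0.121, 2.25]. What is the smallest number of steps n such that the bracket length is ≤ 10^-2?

Initial width b − a = 2.25 − 0.121 = 2.129000.
After n steps the width is (b−a)/2^n; need (b−a)/2^n ≤ 10^-2.
So n ≥ log₂(2.129000/10^-2) = log₂(212.9000) ≈ 7.7340.
Hence n = 8.

8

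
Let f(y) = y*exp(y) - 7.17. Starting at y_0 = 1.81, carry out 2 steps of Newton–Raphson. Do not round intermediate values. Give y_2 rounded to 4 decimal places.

1.5402

Newton update: y ← y − f(y)/f'(y).
f'(y) = (y+1)*exp(y)
y_0 = 1.810000: f = 3.889910, f' = 17.170357 → y_1 = 1.810000 - (3.889910)/(17.170357) = 1.583452
y_1 = 1.583452: f = 0.544173, f' = 12.585917 → y_2 = 1.583452 - (0.544173)/(12.585917) = 1.540215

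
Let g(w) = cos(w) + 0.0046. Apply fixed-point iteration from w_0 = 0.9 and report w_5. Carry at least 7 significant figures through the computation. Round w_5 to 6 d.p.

0.718685

w_1 = g(0.900000) = 0.626210
w_2 = g(0.626210) = 0.814855
w_3 = g(0.814855) = 0.690574
w_4 = g(0.690574) = 0.775480
w_5 = g(0.775480) = 0.718685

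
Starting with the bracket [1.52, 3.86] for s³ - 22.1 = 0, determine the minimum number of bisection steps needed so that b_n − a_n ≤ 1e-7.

25

Initial width b − a = 3.86 − 1.52 = 2.340000.
After n steps the width is (b−a)/2^n; need (b−a)/2^n ≤ 1e-7.
So n ≥ log₂(2.340000/1e-7) = log₂(23400000.0000) ≈ 24.4800.
Hence n = 25.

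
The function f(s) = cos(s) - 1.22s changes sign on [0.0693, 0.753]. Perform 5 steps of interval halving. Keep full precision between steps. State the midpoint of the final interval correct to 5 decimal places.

f(0.069300) = 0.913054, f(0.753000) = -0.189019 (opposite signs)
step 1: m = 0.411150, f(m) = 0.415059 > 0 → root in [0.411150, 0.753000]
step 2: m = 0.582075, f(m) = 0.125192 > 0 → root in [0.582075, 0.753000]
step 3: m = 0.667538, f(m) = -0.029047 < 0 → root in [0.582075, 0.667538]
step 4: m = 0.624806, f(m) = 0.048813 > 0 → root in [0.624806, 0.667538]
step 5: m = 0.646172, f(m) = 0.010065 > 0 → root in [0.646172, 0.667538]
Midpoint of [0.646172, 0.667538] = 0.656855

0.65685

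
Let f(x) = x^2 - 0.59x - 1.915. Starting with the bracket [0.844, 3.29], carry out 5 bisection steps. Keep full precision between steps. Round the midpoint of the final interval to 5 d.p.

1.72303

f(0.844000) = -1.700624, f(3.290000) = 6.968000 (opposite signs)
step 1: m = 2.067000, f(m) = 1.137959 > 0 → root in [0.844000, 2.067000]
step 2: m = 1.455500, f(m) = -0.655265 < 0 → root in [1.455500, 2.067000]
step 3: m = 1.761250, f(m) = 0.147864 > 0 → root in [1.455500, 1.761250]
step 4: m = 1.608375, f(m) = -0.277071 < 0 → root in [1.608375, 1.761250]
step 5: m = 1.684813, f(m) = -0.070446 < 0 → root in [1.684813, 1.761250]
Midpoint of [1.684813, 1.761250] = 1.723031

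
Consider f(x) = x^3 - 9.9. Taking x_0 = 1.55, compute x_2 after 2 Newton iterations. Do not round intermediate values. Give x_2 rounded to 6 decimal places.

2.174237

Newton update: x ← x − f(x)/f'(x).
f'(x) = 3x^2
x_0 = 1.550000: f = -6.176125, f' = 7.207500 → x_1 = 1.550000 - (-6.176125)/(7.207500) = 2.406903
x_1 = 2.406903: f = 4.043619, f' = 17.379539 → x_2 = 2.406903 - (4.043619)/(17.379539) = 2.174237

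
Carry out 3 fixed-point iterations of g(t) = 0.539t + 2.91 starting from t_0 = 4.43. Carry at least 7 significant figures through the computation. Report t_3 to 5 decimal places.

t_1 = g(4.430000) = 5.297770
t_2 = g(5.297770) = 5.765498
t_3 = g(5.765498) = 6.017603

6.01760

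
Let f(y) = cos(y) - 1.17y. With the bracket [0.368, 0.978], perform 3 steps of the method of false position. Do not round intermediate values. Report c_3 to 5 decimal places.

0.66989

False-position update: c = (a·f(b) − b·f(a))/(f(b) − f(a)); replace the endpoint whose sign matches f(c).
f(0.368000) = 0.502489, f(0.978000) = -0.585578
step 1: c = 0.649709, f(c) = 0.036100 > 0 → new bracket [0.649709, 0.978000]
step 2: c = 0.668773, f(c) = 0.002119 > 0 → new bracket [0.668773, 0.978000]
step 3: c = 0.669888, f(c) = 0.000123 > 0 → new bracket [0.669888, 0.978000]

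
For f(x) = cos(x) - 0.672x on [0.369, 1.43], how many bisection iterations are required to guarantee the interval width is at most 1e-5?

17

Initial width b − a = 1.43 − 0.369 = 1.061000.
After n steps the width is (b−a)/2^n; need (b−a)/2^n ≤ 1e-5.
So n ≥ log₂(1.061000/1e-5) = log₂(106100.0000) ≈ 16.6951.
Hence n = 17.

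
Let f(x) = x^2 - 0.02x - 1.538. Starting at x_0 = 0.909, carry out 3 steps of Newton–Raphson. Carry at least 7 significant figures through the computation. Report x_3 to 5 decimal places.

1.25020

Newton update: x ← x − f(x)/f'(x).
f'(x) = 2x - 0.02
x_0 = 0.909000: f = -0.729899, f' = 1.798000 → x_1 = 0.909000 - (-0.729899)/(1.798000) = 1.314951
x_1 = 1.314951: f = 0.164796, f' = 2.609901 → x_2 = 1.314951 - (0.164796)/(2.609901) = 1.251808
x_2 = 1.251808: f = 0.003987, f' = 2.483616 → x_3 = 1.251808 - (0.003987)/(2.483616) = 1.250203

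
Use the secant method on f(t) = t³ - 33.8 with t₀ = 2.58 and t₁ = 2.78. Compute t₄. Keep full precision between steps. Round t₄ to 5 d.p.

3.23261

f(t_0) = -16.626488, f(t_1) = -12.315048
t_2 = 2.780000 - (-12.315048)·(2.780000 - 2.580000)/(-12.315048 - (-16.626488)) = 3.351273; f(t_2) = 3.838253
t_3 = 3.351273 - (3.838253)·(3.351273 - 2.780000)/(3.838253 - (-12.315048)) = 3.215531; f(t_3) = -0.552583
t_4 = 3.215531 - (-0.552583)·(3.215531 - 3.351273)/(-0.552583 - (3.838253)) = 3.232614; f(t_4) = -0.019864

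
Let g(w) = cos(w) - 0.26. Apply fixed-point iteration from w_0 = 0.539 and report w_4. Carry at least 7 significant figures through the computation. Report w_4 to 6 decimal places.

0.574335

w_1 = g(0.539000) = 0.598222
w_2 = g(0.598222) = 0.566338
w_3 = g(0.566338) = 0.583871
w_4 = g(0.583871) = 0.574335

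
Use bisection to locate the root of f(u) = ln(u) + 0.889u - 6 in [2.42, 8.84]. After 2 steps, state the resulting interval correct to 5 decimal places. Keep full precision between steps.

[4.02500, 5.63000]

f(2.420000) = -2.964852, f(8.840000) = 4.038047 (opposite signs)
step 1: m = 5.630000, f(m) = 0.733179 > 0 → root in [2.420000, 5.630000]
step 2: m = 4.025000, f(m) = -1.029250 < 0 → root in [4.025000, 5.630000]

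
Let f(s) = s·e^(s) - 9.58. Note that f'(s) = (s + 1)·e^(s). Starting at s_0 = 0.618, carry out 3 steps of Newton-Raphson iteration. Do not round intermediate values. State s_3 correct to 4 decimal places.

s_0 = 0.618000: f = -8.433478, f' = 3.001736 → s_1 = 0.618000 - (-8.433478)/(3.001736) = 3.427533
s_1 = 3.427533: f = 95.990004, f' = 136.370580 → s_2 = 3.427533 - (95.990004)/(136.370580) = 2.723643
s_2 = 2.723643: f = 31.916650, f' = 56.732368 → s_3 = 2.723643 - (31.916650)/(56.732368) = 2.161060

2.1611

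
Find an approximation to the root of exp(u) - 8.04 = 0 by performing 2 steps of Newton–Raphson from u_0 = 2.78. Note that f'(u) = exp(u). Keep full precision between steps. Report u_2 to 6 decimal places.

u_0 = 2.780000: f = 8.079021, f' = 16.119021 → u_1 = 2.780000 - (8.079021)/(16.119021) = 2.278790
u_1 = 2.278790: f = 1.724854, f' = 9.764854 → u_2 = 2.278790 - (1.724854)/(9.764854) = 2.102151

2.102151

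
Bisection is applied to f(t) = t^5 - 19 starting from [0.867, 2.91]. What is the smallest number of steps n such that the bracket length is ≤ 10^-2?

8

Initial width b − a = 2.91 − 0.867 = 2.043000.
After n steps the width is (b−a)/2^n; need (b−a)/2^n ≤ 10^-2.
So n ≥ log₂(2.043000/10^-2) = log₂(204.3000) ≈ 7.6745.
Hence n = 8.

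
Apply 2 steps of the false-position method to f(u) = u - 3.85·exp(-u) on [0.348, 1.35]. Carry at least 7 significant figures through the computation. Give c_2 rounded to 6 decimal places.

1.190485

False-position update: c = (a·f(b) − b·f(a))/(f(b) − f(a)); replace the endpoint whose sign matches f(c).
f(0.348000) = -2.370481, f(1.350000) = 0.351925
step 1: c = 1.220472, f(c) = 0.084371 > 0 → new bracket [0.348000, 1.220472]
step 2: c = 1.190485, f(c) = 0.019802 > 0 → new bracket [0.348000, 1.190485]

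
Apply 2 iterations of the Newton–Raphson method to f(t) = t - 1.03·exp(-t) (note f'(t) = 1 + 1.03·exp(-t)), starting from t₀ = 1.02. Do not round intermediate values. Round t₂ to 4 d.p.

Newton update: t ← t − f(t)/f'(t).
t_0 = 1.020000: f = 0.648587, f' = 1.371413 → t_1 = 1.020000 - (0.648587)/(1.371413) = 0.547066
t_1 = 0.547066: f = -0.048938, f' = 1.596004 → t_2 = 0.547066 - (-0.048938)/(1.596004) = 0.577729

0.5777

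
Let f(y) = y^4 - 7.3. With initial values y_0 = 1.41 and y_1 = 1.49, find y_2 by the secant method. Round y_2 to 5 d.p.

Secant update: y_(k+1) = y_k − f(y_k)·(y_k − y_(k-1))/(f(y_k) − f(y_(k-1))).
f(y_0) = -3.347458, f(y_1) = -2.371156
y_2 = 1.490000 - (-2.371156)·(1.490000 - 1.410000)/(-2.371156 - (-3.347458)) = 1.684297; f(y_2) = 0.747751

1.68430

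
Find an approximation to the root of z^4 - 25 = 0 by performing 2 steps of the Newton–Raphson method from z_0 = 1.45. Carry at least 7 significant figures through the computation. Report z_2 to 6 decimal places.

2.555545

Newton update: z ← z − f(z)/f'(z).
f'(z) = 4z^3
z_0 = 1.450000: f = -20.579494, f' = 12.194500 → z_1 = 1.450000 - (-20.579494)/(12.194500) = 3.137605
z_1 = 3.137605: f = 71.915408, f' = 123.553375 → z_2 = 3.137605 - (71.915408)/(123.553375) = 2.555545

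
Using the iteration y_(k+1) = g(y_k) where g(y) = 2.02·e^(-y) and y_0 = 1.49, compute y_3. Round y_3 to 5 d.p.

0.56093

y_1 = g(1.490000) = 0.455253
y_2 = g(0.455253) = 1.281261
y_3 = g(1.281261) = 0.560928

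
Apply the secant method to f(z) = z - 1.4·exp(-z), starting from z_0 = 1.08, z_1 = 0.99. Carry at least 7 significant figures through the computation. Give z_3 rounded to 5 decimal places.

Secant update: z_(k+1) = z_k − f(z_k)·(z_k − z_(k-1))/(f(z_k) − f(z_(k-1))).
f(z_0) = 0.604566, f(z_1) = 0.469793
z_2 = 0.990000 - (0.469793)·(0.990000 - 1.080000)/(0.469793 - (0.604566)) = 0.676279; f(z_2) = -0.035629
z_3 = 0.676279 - (-0.035629)·(0.676279 - 0.990000)/(-0.035629 - (0.469793)) = 0.698394; f(z_3) = 0.002058

0.69839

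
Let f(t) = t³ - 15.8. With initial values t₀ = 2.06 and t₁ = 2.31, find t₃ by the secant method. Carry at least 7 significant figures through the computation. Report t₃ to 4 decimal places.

f(t_0) = -7.058184, f(t_1) = -3.473609
t_2 = 2.310000 - (-3.473609)·(2.310000 - 2.060000)/(-3.473609 - (-7.058184)) = 2.552261; f(t_2) = 0.825518
t_3 = 2.552261 - (0.825518)·(2.552261 - 2.310000)/(0.825518 - (-3.473609)) = 2.505742; f(t_3) = -0.067091

2.5057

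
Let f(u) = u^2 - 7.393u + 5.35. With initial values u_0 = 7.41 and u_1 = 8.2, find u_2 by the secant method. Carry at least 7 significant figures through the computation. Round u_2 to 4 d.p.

f(u_0) = 5.475970, f(u_1) = 11.967400
u_2 = 8.200000 - (11.967400)·(8.200000 - 7.410000)/(11.967400 - (5.475970)) = 6.743580; f(u_2) = 0.970587

6.7436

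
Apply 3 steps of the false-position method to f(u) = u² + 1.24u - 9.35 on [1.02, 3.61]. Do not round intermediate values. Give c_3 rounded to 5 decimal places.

False-position update: c = (a·f(b) − b·f(a))/(f(b) − f(a)); replace the endpoint whose sign matches f(c).
f(1.020000) = -7.044800, f(3.610000) = 8.158500
step 1: c = 2.220136, f(c) = -1.668026 < 0 → new bracket [2.220136, 3.610000]
step 2: c = 2.456062, f(c) = -0.272244 < 0 → new bracket [2.456062, 3.610000]
step 3: c = 2.493325, f(c) = -0.041610 < 0 → new bracket [2.493325, 3.610000]

2.49332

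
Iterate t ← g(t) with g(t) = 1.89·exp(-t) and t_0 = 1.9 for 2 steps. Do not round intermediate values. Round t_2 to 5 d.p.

1.42460

t_1 = g(1.900000) = 0.282685
t_2 = g(0.282685) = 1.424602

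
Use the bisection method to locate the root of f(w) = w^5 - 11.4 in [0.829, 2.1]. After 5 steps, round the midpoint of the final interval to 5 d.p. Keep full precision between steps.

1.64323

f(0.829000) = -11.008463, f(2.100000) = 29.441010 (opposite signs)
step 1: m = 1.464500, f(m) = -4.663305 < 0 → root in [1.464500, 2.100000]
step 2: m = 1.782250, f(m) = 6.582212 > 0 → root in [1.464500, 1.782250]
step 3: m = 1.623375, f(m) = -0.125578 < 0 → root in [1.623375, 1.782250]
step 4: m = 1.702813, f(m) = 2.916411 > 0 → root in [1.623375, 1.702813]
step 5: m = 1.663094, f(m) = 1.322828 > 0 → root in [1.623375, 1.663094]
Midpoint of [1.623375, 1.663094] = 1.643234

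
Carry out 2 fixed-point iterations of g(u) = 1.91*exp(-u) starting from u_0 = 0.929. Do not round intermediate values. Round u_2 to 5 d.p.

u_1 = g(0.929000) = 0.754352
u_2 = g(0.754352) = 0.898303

0.89830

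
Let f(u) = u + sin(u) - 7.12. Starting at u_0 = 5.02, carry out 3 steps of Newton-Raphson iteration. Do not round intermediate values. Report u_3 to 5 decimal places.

f'(u) = 1 + cos(u)
u_0 = 5.020000: f = -3.053060, f' = 1.302783 → u_1 = 5.020000 - (-3.053060)/(1.302783) = 7.363491
u_1 = 7.363491: f = 1.125593, f' = 1.471059 → u_2 = 7.363491 - (1.125593)/(1.471059) = 6.598333
u_2 = 6.598333: f = -0.211711, f' = 1.950751 → u_3 = 6.598333 - (-0.211711)/(1.950751) = 6.706861

6.70686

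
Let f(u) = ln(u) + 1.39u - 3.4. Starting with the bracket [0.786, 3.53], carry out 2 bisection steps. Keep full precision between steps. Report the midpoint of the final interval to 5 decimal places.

1.81500

f(0.786000) = -2.548258, f(3.530000) = 2.767998 (opposite signs)
step 1: m = 2.158000, f(m) = 0.368802 > 0 → root in [0.786000, 2.158000]
step 2: m = 1.472000, f(m) = -0.967298 < 0 → root in [1.472000, 2.158000]
Midpoint of [1.472000, 2.158000] = 1.815000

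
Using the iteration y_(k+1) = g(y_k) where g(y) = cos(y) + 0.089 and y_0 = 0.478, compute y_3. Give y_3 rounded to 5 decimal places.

y_1 = g(0.478000) = 0.976917
y_2 = g(0.976917) = 0.648581
y_3 = g(0.648581) = 0.885942

0.88594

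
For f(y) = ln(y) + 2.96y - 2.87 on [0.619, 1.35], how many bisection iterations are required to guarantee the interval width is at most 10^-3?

10

Initial width b − a = 1.35 − 0.619 = 0.731000.
After n steps the width is (b−a)/2^n; need (b−a)/2^n ≤ 10^-3.
So n ≥ log₂(0.731000/10^-3) = log₂(731.0000) ≈ 9.5137.
Hence n = 10.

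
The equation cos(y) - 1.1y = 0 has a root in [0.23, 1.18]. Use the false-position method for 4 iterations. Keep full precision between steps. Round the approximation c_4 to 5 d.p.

0.69701

f(0.230000) = 0.720666, f(1.180000) = -0.917075
step 1: c = 0.648035, f(c) = 0.084433 > 0 → new bracket [0.648035, 1.180000]
step 2: c = 0.692883, f(c) = 0.007237 > 0 → new bracket [0.692883, 1.180000]
step 3: c = 0.696697, f(c) = 0.000600 > 0 → new bracket [0.696697, 1.180000]
step 4: c = 0.697013, f(c) = 0.000050 > 0 → new bracket [0.697013, 1.180000]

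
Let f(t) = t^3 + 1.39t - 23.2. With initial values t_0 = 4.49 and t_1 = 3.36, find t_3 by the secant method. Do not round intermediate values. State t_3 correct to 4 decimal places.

2.7409

Secant update: t_(k+1) = t_k − f(t_k)·(t_k − t_(k-1))/(f(t_k) − f(t_(k-1))).
f(t_0) = 73.559949, f(t_1) = 19.403456
t_2 = 3.360000 - (19.403456)·(3.360000 - 4.490000)/(19.403456 - (73.559949)) = 2.955138; f(t_2) = 6.714391
t_3 = 2.955138 - (6.714391)·(2.955138 - 3.360000)/(6.714391 - (19.403456)) = 2.740906; f(t_3) = 1.201100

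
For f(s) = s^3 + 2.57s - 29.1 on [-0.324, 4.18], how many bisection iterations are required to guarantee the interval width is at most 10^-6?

23

Initial width b − a = 4.18 − -0.324 = 4.504000.
After n steps the width is (b−a)/2^n; need (b−a)/2^n ≤ 10^-6.
So n ≥ log₂(4.504000/10^-6) = log₂(4504000.0000) ≈ 22.1028.
Hence n = 23.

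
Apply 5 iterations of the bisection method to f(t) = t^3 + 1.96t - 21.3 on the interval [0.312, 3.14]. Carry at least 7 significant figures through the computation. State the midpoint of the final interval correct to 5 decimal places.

2.56556

f(0.312000) = -20.658109, f(3.140000) = 15.813544 (opposite signs)
step 1: m = 1.726000, f(m) = -12.775155 < 0 → root in [1.726000, 3.140000]
step 2: m = 2.433000, f(m) = -2.129203 < 0 → root in [2.433000, 3.140000]
step 3: m = 2.786500, f(m) = 5.797548 > 0 → root in [2.433000, 2.786500]
step 4: m = 2.609750, f(m) = 1.589582 > 0 → root in [2.433000, 2.609750]
step 5: m = 2.521375, f(m) = -0.328887 < 0 → root in [2.521375, 2.609750]
Midpoint of [2.521375, 2.609750] = 2.565562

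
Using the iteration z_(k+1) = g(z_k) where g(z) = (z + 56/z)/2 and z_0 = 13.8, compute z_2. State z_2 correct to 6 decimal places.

7.600347

z_1 = g(13.800000) = 8.928986
z_2 = g(8.928986) = 7.600347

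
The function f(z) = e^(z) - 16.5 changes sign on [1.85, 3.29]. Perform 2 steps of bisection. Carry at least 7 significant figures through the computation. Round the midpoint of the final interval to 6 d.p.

2.750000

f(1.850000) = -10.140180, f(3.290000) = 10.342864 (opposite signs)
step 1: m = 2.570000, f(m) = -3.434176 < 0 → root in [2.570000, 3.290000]
step 2: m = 2.930000, f(m) = 2.227630 > 0 → root in [2.570000, 2.930000]
Midpoint of [2.570000, 2.930000] = 2.750000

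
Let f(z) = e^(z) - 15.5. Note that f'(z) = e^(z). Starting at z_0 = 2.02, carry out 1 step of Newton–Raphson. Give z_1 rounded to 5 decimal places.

3.07616

Newton update: z ← z − f(z)/f'(z).
z_0 = 2.020000: f = -7.961675, f' = 7.538325 → z_1 = 2.020000 - (-7.961675)/(7.538325) = 3.076160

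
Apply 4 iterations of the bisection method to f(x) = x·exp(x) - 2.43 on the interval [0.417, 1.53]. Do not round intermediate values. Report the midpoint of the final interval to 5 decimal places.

0.93872

f(0.417000) = -1.797243, f(1.530000) = 4.635811 (opposite signs)
step 1: m = 0.973500, f(m) = 0.147043 > 0 → root in [0.417000, 0.973500]
step 2: m = 0.695250, f(m) = -1.036573 < 0 → root in [0.695250, 0.973500]
step 3: m = 0.834375, f(m) = -0.508122 < 0 → root in [0.834375, 0.973500]
step 4: m = 0.903938, f(m) = -0.197901 < 0 → root in [0.903938, 0.973500]
Midpoint of [0.903938, 0.973500] = 0.938719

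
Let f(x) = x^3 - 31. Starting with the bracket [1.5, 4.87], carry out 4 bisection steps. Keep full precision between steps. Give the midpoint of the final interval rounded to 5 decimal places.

f(1.500000) = -27.625000, f(4.870000) = 84.501303 (opposite signs)
step 1: m = 3.185000, f(m) = 1.309357 > 0 → root in [1.500000, 3.185000]
step 2: m = 2.342500, f(m) = -18.145985 < 0 → root in [2.342500, 3.185000]
step 3: m = 2.763750, f(m) = -9.889610 < 0 → root in [2.763750, 3.185000]
step 4: m = 2.974375, f(m) = -4.685982 < 0 → root in [2.974375, 3.185000]
Midpoint of [2.974375, 3.185000] = 3.079688

3.07969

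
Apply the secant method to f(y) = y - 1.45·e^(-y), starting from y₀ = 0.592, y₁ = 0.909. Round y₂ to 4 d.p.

0.7165

f(y_0) = -0.210169, f(y_1) = 0.324756
y_2 = 0.909000 - (0.324756)·(0.909000 - 0.592000)/(0.324756 - (-0.210169)) = 0.716547; f(y_2) = 0.008316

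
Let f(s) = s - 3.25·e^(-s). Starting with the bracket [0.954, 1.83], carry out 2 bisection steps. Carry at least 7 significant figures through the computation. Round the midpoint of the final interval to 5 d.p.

f(0.954000) = -0.297891, f(1.830000) = 1.308656 (opposite signs)
step 1: m = 1.392000, f(m) = 0.584123 > 0 → root in [0.954000, 1.392000]
step 2: m = 1.173000, f(m) = 0.167329 > 0 → root in [0.954000, 1.173000]
Midpoint of [0.954000, 1.173000] = 1.063500

1.06350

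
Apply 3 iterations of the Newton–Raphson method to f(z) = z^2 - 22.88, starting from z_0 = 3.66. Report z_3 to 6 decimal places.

Newton update: z ← z − f(z)/f'(z).
f'(z) = 2z
z_0 = 3.660000: f = -9.484400, f' = 7.320000 → z_1 = 3.660000 - (-9.484400)/(7.320000) = 4.955683
z_1 = 4.955683: f = 1.678795, f' = 9.911366 → z_2 = 4.955683 - (1.678795)/(9.911366) = 4.786302
z_2 = 4.786302: f = 0.028690, f' = 9.572605 → z_3 = 4.786302 - (0.028690)/(9.572605) = 4.783305

4.783305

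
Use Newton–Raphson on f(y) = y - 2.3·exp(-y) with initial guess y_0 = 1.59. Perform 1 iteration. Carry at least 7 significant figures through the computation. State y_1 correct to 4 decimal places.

f'(y) = 1 + 2.3·exp(-y)
y_0 = 1.590000: f = 1.120971, f' = 1.469029 → y_1 = 1.590000 - (1.120971)/(1.469029) = 0.826931

0.8269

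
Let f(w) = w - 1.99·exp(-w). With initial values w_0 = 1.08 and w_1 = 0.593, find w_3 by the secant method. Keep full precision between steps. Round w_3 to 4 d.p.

f(w_0) = 0.404205, f(w_1) = -0.506807
w_2 = 0.593000 - (-0.506807)·(0.593000 - 1.080000)/(-0.506807 - (0.404205)) = 0.863924; f(w_2) = 0.025129
w_3 = 0.863924 - (0.025129)·(0.863924 - 0.593000)/(0.025129 - (-0.506807)) = 0.851125; f(w_3) = 0.001526

0.8511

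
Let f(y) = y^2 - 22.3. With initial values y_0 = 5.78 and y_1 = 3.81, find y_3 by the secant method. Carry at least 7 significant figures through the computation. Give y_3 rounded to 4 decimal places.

Secant update: y_(k+1) = y_k − f(y_k)·(y_k − y_(k-1))/(f(y_k) − f(y_(k-1))).
f(y_0) = 11.108400, f(y_1) = -7.783900
y_2 = 3.810000 - (-7.783900)·(3.810000 - 5.780000)/(-7.783900 - (11.108400)) = 4.621668; f(y_2) = -0.940181
y_3 = 4.621668 - (-0.940181)·(4.621668 - 3.810000)/(-0.940181 - (-7.783900)) = 4.733174; f(y_3) = 0.102939

4.7332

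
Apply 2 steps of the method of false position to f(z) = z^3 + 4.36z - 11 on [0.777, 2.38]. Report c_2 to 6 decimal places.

1.526058

False-position update: c = (a·f(b) − b·f(a))/(f(b) − f(a)); replace the endpoint whose sign matches f(c).
f(0.777000) = -7.143183, f(2.380000) = 12.858072
step 1: c = 1.349490, f(c) = -2.658634 < 0 → new bracket [1.349490, 2.380000]
step 2: c = 1.526058, f(c) = -0.792424 < 0 → new bracket [1.526058, 2.380000]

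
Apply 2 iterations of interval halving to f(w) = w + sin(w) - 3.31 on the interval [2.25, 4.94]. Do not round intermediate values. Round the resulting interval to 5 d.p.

f(2.250000) = -0.281927, f(4.940000) = 0.655792 (opposite signs)
step 1: m = 3.595000, f(m) = -0.153031 < 0 → root in [3.595000, 4.940000]
step 2: m = 4.267500, f(m) = 0.054842 > 0 → root in [3.595000, 4.267500]

[3.59500, 4.26750]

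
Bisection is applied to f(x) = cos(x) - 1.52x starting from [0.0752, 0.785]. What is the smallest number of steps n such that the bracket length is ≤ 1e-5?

17

Initial width b − a = 0.785 − 0.0752 = 0.709800.
After n steps the width is (b−a)/2^n; need (b−a)/2^n ≤ 1e-5.
So n ≥ log₂(0.709800/1e-5) = log₂(70980.0000) ≈ 16.1151.
Hence n = 17.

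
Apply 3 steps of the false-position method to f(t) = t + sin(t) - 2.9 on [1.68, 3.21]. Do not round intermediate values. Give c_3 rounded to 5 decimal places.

2.00625

f(1.680000) = -0.225957, f(3.210000) = 0.241646
step 1: c = 2.419332, f(c) = 0.180415 > 0 → new bracket [1.680000, 2.419332]
step 2: c = 2.091095, f(c) = 0.058766 > 0 → new bracket [1.680000, 2.091095]
step 3: c = 2.006246, f(c) = 0.012927 > 0 → new bracket [1.680000, 2.006246]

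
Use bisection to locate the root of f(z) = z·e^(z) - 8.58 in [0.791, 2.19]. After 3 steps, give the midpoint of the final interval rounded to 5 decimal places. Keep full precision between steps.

1.57794

f(0.791000) = -6.835370, f(2.190000) = 10.988117 (opposite signs)
step 1: m = 1.490500, f(m) = -1.963202 < 0 → root in [1.490500, 2.190000]
step 2: m = 1.840250, f(m) = 3.010102 > 0 → root in [1.490500, 1.840250]
step 3: m = 1.665375, f(m) = 0.225930 > 0 → root in [1.490500, 1.665375]
Midpoint of [1.490500, 1.665375] = 1.577937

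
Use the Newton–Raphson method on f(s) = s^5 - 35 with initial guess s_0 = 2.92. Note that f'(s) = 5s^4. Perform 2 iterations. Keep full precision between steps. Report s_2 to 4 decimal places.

s_0 = 2.920000: f = 177.282531, f' = 363.497485 → s_1 = 2.920000 - (177.282531)/(363.497485) = 2.432287
s_1 = 2.432287: f = 50.128286, f' = 174.996401 → s_2 = 2.432287 - (50.128286)/(174.996401) = 2.145834

2.1458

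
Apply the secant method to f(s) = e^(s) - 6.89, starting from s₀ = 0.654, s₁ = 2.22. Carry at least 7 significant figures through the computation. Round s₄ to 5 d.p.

f(s_0) = -4.966782, f(s_1) = 2.317331
s_2 = 2.220000 - (2.317331)·(2.220000 - 0.654000)/(2.317331 - (-4.966782)) = 1.721801; f(s_2) = -1.295407
s_3 = 1.721801 - (-1.295407)·(1.721801 - 2.220000)/(-1.295407 - (2.317331)) = 1.900438; f(s_3) = -0.201175
s_4 = 1.900438 - (-0.201175)·(1.900438 - 1.721801)/(-0.201175 - (-1.295407)) = 1.933281; f(s_4) = 0.022151

1.93328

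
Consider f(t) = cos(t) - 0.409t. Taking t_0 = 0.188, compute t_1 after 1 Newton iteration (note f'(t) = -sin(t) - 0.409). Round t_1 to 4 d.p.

t_0 = 0.188000: f = 0.905488, f' = -0.595895 → t_1 = 0.188000 - (0.905488)/(-0.595895) = 1.707544

1.7075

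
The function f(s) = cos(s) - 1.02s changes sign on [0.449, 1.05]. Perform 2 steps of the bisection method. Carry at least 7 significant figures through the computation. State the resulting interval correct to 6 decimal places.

f(0.449000) = 0.442902, f(1.050000) = -0.573429 (opposite signs)
step 1: m = 0.749500, f(m) = -0.032460 < 0 → root in [0.449000, 0.749500]
step 2: m = 0.599250, f(m) = 0.214524 > 0 → root in [0.599250, 0.749500]

[0.599250, 0.749500]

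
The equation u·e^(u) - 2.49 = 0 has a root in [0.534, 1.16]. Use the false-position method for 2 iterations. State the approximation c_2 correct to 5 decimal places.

0.94660

False-position update: c = (a·f(b) − b·f(a))/(f(b) − f(a)); replace the endpoint whose sign matches f(c).
f(0.534000) = -1.579134, f(1.160000) = 1.210323
step 1: c = 0.888384, f(c) = -0.330164 < 0 → new bracket [0.888384, 1.160000]
step 2: c = 0.946598, f(c) = -0.050686 < 0 → new bracket [0.946598, 1.160000]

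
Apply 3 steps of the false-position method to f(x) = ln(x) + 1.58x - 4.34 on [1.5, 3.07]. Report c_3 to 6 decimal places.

f(1.500000) = -1.564535, f(3.070000) = 1.632278
step 1: c = 2.268365, f(c) = 0.063077 > 0 → new bracket [1.500000, 2.268365]
step 2: c = 2.238588, f(c) = 0.002814 > 0 → new bracket [1.500000, 2.238588]
step 3: c = 2.237262, f(c) = 0.000126 > 0 → new bracket [1.500000, 2.237262]

2.237262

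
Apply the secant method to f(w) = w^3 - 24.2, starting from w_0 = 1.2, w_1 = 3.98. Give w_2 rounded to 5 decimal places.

Secant update: w_(k+1) = w_k − f(w_k)·(w_k − w_(k-1))/(f(w_k) − f(w_(k-1))).
f(w_0) = -22.472000, f(w_1) = 38.844792
w_2 = 3.980000 - (38.844792)·(3.980000 - 1.200000)/(38.844792 - (-22.472000)) = 2.218843; f(w_2) = -13.276055

2.21884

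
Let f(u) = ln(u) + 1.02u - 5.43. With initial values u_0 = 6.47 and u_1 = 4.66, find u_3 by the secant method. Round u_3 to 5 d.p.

3.97190

f(u_0) = 3.036576, f(u_1) = 0.862215
u_2 = 4.660000 - (0.862215)·(4.660000 - 6.470000)/(0.862215 - (3.036576)) = 3.942267; f(u_2) = -0.037131
u_3 = 3.942267 - (-0.037131)·(3.942267 - 4.660000)/(-0.037131 - (0.862215)) = 3.971900; f(u_3) = 0.000583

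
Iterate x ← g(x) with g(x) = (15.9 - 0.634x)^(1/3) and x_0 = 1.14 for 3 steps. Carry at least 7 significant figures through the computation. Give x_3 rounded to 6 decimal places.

2.430629

x_1 = g(1.140000) = 2.475888
x_2 = g(2.475888) = 2.428948
x_3 = g(2.428948) = 2.430629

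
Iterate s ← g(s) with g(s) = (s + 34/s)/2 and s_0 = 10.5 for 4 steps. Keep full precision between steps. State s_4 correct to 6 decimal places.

5.830952

s_1 = g(10.500000) = 6.869048
s_2 = g(6.869048) = 5.909394
s_3 = g(5.909394) = 5.831473
s_4 = g(5.831473) = 5.830952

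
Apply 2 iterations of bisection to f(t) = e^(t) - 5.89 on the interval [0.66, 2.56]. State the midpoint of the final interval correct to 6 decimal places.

f(0.660000) = -3.955208, f(2.560000) = 7.045817 (opposite signs)
step 1: m = 1.610000, f(m) = -0.887189 < 0 → root in [1.610000, 2.560000]
step 2: m = 2.085000, f(m) = 2.154591 > 0 → root in [1.610000, 2.085000]
Midpoint of [1.610000, 2.085000] = 1.847500

1.847500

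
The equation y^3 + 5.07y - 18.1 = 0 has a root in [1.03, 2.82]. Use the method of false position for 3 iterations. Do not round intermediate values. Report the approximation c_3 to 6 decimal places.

1.979979

False-position update: c = (a·f(b) − b·f(a))/(f(b) − f(a)); replace the endpoint whose sign matches f(c).
f(1.030000) = -11.785173, f(2.820000) = 18.623168
step 1: c = 1.723739, f(c) = -4.238935 < 0 → new bracket [1.723739, 2.820000]
step 2: c = 1.927000, f(c) = -1.174518 < 0 → new bracket [1.927000, 2.820000]
step 3: c = 1.979979, f(c) = -0.299369 < 0 → new bracket [1.979979, 2.820000]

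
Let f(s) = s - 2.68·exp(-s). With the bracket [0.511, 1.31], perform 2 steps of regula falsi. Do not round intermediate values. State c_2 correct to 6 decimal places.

f(0.511000) = -1.096720, f(1.310000) = 0.586882
step 1: c = 1.031479, f(c) = 0.076114 > 0 → new bracket [0.511000, 1.031479]
step 2: c = 0.997701, f(c) = 0.009515 > 0 → new bracket [0.511000, 0.997701]

0.997701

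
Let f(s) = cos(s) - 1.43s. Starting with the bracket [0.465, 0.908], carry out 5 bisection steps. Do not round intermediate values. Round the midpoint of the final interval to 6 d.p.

0.582672

f(0.465000) = 0.228872, f(0.908000) = -0.683116 (opposite signs)
step 1: m = 0.686500, f(m) = -0.208226 < 0 → root in [0.465000, 0.686500]
step 2: m = 0.575750, f(m) = 0.015462 > 0 → root in [0.575750, 0.686500]
step 3: m = 0.631125, f(m) = -0.095145 < 0 → root in [0.575750, 0.631125]
step 4: m = 0.603437, f(m) = -0.039526 < 0 → root in [0.575750, 0.603437]
step 5: m = 0.589594, f(m) = -0.011952 < 0 → root in [0.575750, 0.589594]
Midpoint of [0.575750, 0.589594] = 0.582672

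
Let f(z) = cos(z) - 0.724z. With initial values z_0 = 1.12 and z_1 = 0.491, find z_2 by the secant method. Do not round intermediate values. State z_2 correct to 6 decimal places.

0.858237

Secant update: z_(k+1) = z_k − f(z_k)·(z_k − z_(k-1))/(f(z_k) − f(z_(k-1))).
f(z_0) = -0.375198, f(z_1) = 0.526378
z_2 = 0.491000 - (0.526378)·(0.491000 - 1.120000)/(0.526378 - (-0.375198)) = 0.858237; f(z_2) = 0.032409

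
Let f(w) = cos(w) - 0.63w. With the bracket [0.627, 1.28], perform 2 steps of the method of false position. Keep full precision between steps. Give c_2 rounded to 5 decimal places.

0.93711

False-position update: c = (a·f(b) − b·f(a))/(f(b) − f(a)); replace the endpoint whose sign matches f(c).
f(0.627000) = 0.414781, f(1.280000) = -0.519685
step 1: c = 0.916847, f(c) = 0.030712 > 0 → new bracket [0.916847, 1.280000]
step 2: c = 0.937111, f(c) = 0.001739 > 0 → new bracket [0.937111, 1.280000]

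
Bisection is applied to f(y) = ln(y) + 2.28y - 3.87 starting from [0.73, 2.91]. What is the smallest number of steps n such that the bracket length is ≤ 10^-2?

Initial width b − a = 2.91 − 0.73 = 2.180000.
After n steps the width is (b−a)/2^n; need (b−a)/2^n ≤ 10^-2.
So n ≥ log₂(2.180000/10^-2) = log₂(218.0000) ≈ 7.7682.
Hence n = 8.

8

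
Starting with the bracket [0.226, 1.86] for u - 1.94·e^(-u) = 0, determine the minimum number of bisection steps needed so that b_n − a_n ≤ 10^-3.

Initial width b − a = 1.86 − 0.226 = 1.634000.
After n steps the width is (b−a)/2^n; need (b−a)/2^n ≤ 10^-3.
So n ≥ log₂(1.634000/10^-3) = log₂(1634.0000) ≈ 10.6742.
Hence n = 11.

11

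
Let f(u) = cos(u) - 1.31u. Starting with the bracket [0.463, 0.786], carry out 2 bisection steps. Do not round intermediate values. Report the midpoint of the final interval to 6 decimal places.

f(0.463000) = 0.288187, f(0.786000) = -0.322979 (opposite signs)
step 1: m = 0.624500, f(m) = -0.006839 < 0 → root in [0.463000, 0.624500]
step 2: m = 0.543750, f(m) = 0.143462 > 0 → root in [0.543750, 0.624500]
Midpoint of [0.543750, 0.624500] = 0.584125

0.584125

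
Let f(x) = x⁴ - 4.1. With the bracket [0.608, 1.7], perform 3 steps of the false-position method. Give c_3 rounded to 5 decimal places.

f(0.608000) = -3.963349, f(1.700000) = 4.252100
step 1: c = 1.134810, f(c) = -2.441590 < 0 → new bracket [1.134810, 1.700000]
step 2: c = 1.340968, f(c) = -0.866490 < 0 → new bracket [1.340968, 1.700000]
step 3: c = 1.401746, f(c) = -0.239196 < 0 → new bracket [1.401746, 1.700000]

1.40175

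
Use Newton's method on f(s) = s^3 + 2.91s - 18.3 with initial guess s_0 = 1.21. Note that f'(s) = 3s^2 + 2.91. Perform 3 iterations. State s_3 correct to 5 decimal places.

s_0 = 1.210000: f = -13.007339, f' = 7.302300 → s_1 = 1.210000 - (-13.007339)/(7.302300) = 2.991266
s_1 = 2.991266: f = 17.169453, f' = 29.753018 → s_2 = 2.991266 - (17.169453)/(29.753018) = 2.414200
s_2 = 2.414200: f = 2.796155, f' = 20.395086 → s_3 = 2.414200 - (2.796155)/(20.395086) = 2.277101

2.27710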